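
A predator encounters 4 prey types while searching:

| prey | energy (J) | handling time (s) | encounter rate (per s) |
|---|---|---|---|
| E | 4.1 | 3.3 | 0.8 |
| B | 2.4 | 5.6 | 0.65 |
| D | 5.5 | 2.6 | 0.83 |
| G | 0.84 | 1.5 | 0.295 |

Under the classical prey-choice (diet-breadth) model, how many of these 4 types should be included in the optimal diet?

1

E/h in descending order: D 2.12, E 1.24, G 0.56, B 0.429 J/s. The optimal diet is the largest prefix of this list for which every included type satisfies E_i/h_i > R on the types above it.
Rate on top 1: 1.446. E: 1.24 < 1.446 → exclude; stop.
Optimal diet: D — 1 of 4 types.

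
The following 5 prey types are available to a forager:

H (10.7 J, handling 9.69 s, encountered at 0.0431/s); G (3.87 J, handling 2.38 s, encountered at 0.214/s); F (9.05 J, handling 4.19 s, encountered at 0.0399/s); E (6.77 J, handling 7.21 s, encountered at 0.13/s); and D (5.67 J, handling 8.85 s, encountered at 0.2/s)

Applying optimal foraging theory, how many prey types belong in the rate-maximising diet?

E/h in descending order: F 2.16, G 1.63, H 1.1, E 0.939, D 0.641 J/s. The optimal diet is the largest prefix of this list for which every included type satisfies E_i/h_i > R on the types above it.
Rate on top 1: 0.3094. G: 1.63 > 0.3094 → include.
Rate on top 2: 0.7094. H: 1.1 > 0.7094 → include.
Rate on top 3: 0.7881. E: 0.939 > 0.7881 → include.
Rate on top 4: 0.8348. D: 0.641 < 0.8348 → exclude; stop.
Optimal diet: F, G, H, E — 4 of 5 types.

4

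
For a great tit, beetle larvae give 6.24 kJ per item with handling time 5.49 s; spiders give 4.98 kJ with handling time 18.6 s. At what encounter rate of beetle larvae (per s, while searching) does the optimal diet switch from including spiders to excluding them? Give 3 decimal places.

0.056 per s

At the threshold, the rate on beetle larvae alone equals the profitability of spiders: λ·6.24/(1 + λ·5.49) = 4.98/18.6 = 0.2677.
Rearranging, λ(6.24 − 0.2677×5.49) = 0.2677, so λ = 0.2677/4.77 = 0.05613 per s.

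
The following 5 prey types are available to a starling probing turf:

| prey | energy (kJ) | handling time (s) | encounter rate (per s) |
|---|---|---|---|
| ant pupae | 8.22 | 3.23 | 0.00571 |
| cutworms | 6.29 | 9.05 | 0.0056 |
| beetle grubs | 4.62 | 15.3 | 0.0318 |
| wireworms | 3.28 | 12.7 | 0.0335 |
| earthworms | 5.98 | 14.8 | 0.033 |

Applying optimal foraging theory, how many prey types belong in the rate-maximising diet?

Rank by E/h (kJ/s): ant pupae 2.54, cutworms 0.695, earthworms 0.404, beetle grubs 0.302, wireworms 0.258. Include each in turn until the next type's E/h falls below the running intake rate.
Rate on top 1: 0.04609. cutworms: 0.695 > 0.04609 → include.
Rate on top 2: 0.07685. earthworms: 0.404 > 0.07685 → include.
Rate on top 3: 0.1795. beetle grubs: 0.302 > 0.1795 → include.
Rate on top 4: 0.2086. wireworms: 0.258 > 0.2086 → include.
Optimal diet: ant pupae, cutworms, earthworms, beetle grubs, wireworms — 5 of 5 types.

5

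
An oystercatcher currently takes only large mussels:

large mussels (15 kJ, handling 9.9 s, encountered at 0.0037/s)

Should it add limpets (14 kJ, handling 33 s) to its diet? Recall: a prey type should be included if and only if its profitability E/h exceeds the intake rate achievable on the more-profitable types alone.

Yes

Intake rate on the current diet: R = (0.0037×15) / (1 + 0.0037×9.9) = 0.0555/1.037 = 0.05354 kJ/s.
Profitability of limpets: 14/33 = 0.4242 kJ/s.
Since 0.4242 > R, including limpets increases the long-run rate.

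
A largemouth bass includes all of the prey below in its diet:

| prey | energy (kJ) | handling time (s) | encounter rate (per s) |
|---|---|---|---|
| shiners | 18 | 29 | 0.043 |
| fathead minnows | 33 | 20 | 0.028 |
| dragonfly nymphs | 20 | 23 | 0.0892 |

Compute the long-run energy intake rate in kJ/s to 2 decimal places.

0.72 kJ/s

Energy encountered per unit search time: 0.043×18 + 0.028×33 + 0.0892×20 = 3.482 kJ/s.
Handling time per unit search time: 0.043×29 + 0.028×20 + 0.0892×23 = 3.859.
Rate = 3.482/(1 + 3.859) = 0.7167 kJ/s.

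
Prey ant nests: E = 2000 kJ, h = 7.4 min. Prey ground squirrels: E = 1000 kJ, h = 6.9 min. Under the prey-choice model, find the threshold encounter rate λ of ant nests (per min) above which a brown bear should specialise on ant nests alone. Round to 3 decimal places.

Drop ground squirrels once their profitability E₂/h₂ falls below the rate achievable on ant nests alone: E₂/h₂ = λE₁/(1 + λh₁).
Solve for λ: λE₁h₂ = E₂(1 + λh₁) → λ(E₁h₂ − E₂h₁) = E₂ → λ = E₂/(E₁h₂ − E₂h₁).
λ = 1000/(2000×6.9 − 1000×7.4) = 1000/6400 = 0.1562 per min.

0.156 per min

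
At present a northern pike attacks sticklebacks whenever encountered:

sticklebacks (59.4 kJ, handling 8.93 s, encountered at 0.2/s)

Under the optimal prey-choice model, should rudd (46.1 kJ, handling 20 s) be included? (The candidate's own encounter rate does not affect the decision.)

No

On sticklebacks alone, R = ΣλE/(1+Σλh) = 11.88/2.786 = 4.264 kJ/s.
Profitability of rudd: 46.1/20 = 2.305 kJ/s.
2.305 < 4.264, so adding rudd would lower the average — exclude it.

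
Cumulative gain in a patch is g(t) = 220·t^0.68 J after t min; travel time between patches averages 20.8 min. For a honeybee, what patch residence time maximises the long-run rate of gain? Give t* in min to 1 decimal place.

44.2 min

Maximise g(t)/(T+t): set derivative to zero → g'(t)(T+t) = g(t).
g'(t) = 0.68·220·t^-0.32. Setting 0.68·220·t^-0.32 = 220·t^0.68/(20.8+t) gives 0.68(20.8+t) = t, so 0.32·t = 0.68×20.8.
t* = 0.68×20.8/0.32 = 44.2 min.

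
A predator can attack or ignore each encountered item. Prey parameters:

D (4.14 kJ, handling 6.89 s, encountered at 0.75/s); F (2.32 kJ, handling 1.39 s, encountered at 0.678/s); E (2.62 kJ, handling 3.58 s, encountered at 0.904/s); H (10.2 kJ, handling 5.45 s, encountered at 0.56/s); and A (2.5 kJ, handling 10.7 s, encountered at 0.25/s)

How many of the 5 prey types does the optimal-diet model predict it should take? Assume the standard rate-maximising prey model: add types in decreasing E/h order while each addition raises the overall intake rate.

2

Profitabilities (E/h, kJ/s): H 1.87, F 1.67, E 0.732, D 0.601, A 0.234. Add prey in this order while the next type's profitability exceeds the intake rate on those already taken.
Rate on top 1: 1.41. F: 1.67 > 1.41 → include.
Rate on top 2: 1.459. E: 0.732 < 1.459 → exclude; stop.
Optimal diet: H, F — 2 of 5 types.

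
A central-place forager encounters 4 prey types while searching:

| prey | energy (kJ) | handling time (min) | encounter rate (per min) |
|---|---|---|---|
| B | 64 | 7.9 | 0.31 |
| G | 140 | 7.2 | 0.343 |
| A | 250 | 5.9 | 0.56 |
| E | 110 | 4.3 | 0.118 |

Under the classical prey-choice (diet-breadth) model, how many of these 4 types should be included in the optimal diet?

1

Rank by E/h (kJ/min): A 42.4, E 25.6, G 19.4, B 8.1. Include each in turn until the next type's E/h falls below the running intake rate.
Rate on top 1: 32.53. E: 25.6 < 32.53 → exclude; stop.
Optimal diet: A — 1 of 4 types.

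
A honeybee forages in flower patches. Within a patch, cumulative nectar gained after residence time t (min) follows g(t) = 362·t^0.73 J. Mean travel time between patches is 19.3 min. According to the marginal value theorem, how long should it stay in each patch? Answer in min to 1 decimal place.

Maximise g(t)/(T+t): set derivative to zero → g'(t)(T+t) = g(t).
g'(t) = 0.73·362·t^-0.27. Setting 0.73·362·t^-0.27 = 362·t^0.73/(19.3+t) gives 0.73(19.3+t) = t, so 0.27·t = 0.73×19.3.
t* = 0.73×19.3/0.27 = 52.18 min.

52.2 min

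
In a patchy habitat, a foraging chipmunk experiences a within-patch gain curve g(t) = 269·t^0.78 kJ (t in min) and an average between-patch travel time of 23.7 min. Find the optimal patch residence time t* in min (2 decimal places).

84.03 min

By the marginal value theorem, leave when the instantaneous gain rate g'(t) equals the habitat-wide average g(t)/(T + t).
g'(t) = 0.78·269·t^-0.22. Setting 0.78·269·t^-0.22 = 269·t^0.78/(23.7+t) gives 0.78(23.7+t) = t, so 0.22·t = 0.78×23.7.
t* = 0.78×23.7/0.22 = 84.03 min.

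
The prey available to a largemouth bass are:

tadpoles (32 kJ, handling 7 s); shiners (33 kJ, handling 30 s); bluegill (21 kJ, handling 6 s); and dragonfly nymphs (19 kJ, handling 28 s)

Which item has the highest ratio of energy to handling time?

Profitability E/h (kJ/s): tadpoles = 32/7 = 4.57, shiners = 33/30 = 1.1, bluegill = 21/6 = 3.5, dragonfly nymphs = 19/28 = 0.679.
Ranked: tadpoles > bluegill > shiners > dragonfly nymphs.

tadpoles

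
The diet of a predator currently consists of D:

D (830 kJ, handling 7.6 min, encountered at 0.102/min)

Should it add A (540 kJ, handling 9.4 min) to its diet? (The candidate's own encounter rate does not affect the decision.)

On D alone, R = ΣλE/(1+Σλh) = 84.66/1.775 = 47.69 kJ/min.
Profitability of A: 540/9.4 = 57.45 kJ/min.
57.45 > 47.69, so adding A raises the average — include it.

Yes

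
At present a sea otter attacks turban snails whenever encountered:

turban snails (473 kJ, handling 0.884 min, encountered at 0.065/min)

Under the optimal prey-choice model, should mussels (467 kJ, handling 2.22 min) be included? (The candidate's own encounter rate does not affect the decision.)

Current rate: (0.065×473)/(1 + 0.065×0.884) = 29.07 kJ/min.
mussels: E/h = 467/2.22 = 210.4 kJ/min.
210.4 > 29.07, so adding mussels raises the average — include it.

Yes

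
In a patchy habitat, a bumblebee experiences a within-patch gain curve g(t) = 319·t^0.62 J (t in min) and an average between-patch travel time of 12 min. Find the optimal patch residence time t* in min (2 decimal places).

19.58 min

Optimal t* satisfies g'(t*) = g(t*)/(T + t*).
g'(t) = 0.62·319·t^-0.38. Setting 0.62·319·t^-0.38 = 319·t^0.62/(12+t) gives 0.62(12+t) = t, so 0.38·t = 0.62×12.
t* = 0.62×12/0.38 = 19.58 min.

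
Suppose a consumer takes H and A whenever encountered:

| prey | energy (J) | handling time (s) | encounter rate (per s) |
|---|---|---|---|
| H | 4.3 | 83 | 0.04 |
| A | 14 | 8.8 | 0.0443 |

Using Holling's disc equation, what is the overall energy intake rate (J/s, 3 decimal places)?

Energy encountered per unit search time: 0.04×4.3 + 0.0443×14 = 0.7922 J/s.
Handling time per unit search time: 0.04×83 + 0.0443×8.8 = 3.71.
Rate = 0.7922/(1 + 3.71) = 0.1682 J/s.

0.168 J/s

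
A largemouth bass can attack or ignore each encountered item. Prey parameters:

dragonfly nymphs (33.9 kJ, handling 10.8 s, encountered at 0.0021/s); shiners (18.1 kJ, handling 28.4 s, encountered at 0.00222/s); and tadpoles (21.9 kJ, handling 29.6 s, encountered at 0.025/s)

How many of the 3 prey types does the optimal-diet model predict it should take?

3

E/h in descending order: dragonfly nymphs 3.14, tadpoles 0.74, shiners 0.637 kJ/s. The optimal diet is the largest prefix of this list for which every included type satisfies E_i/h_i > R on the types above it.
Rate on top 1: 0.06961. tadpoles: 0.74 > 0.06961 → include.
Rate on top 2: 0.351. shiners: 0.637 > 0.351 → include.
Optimal diet: dragonfly nymphs, tadpoles, shiners — 3 of 3 types.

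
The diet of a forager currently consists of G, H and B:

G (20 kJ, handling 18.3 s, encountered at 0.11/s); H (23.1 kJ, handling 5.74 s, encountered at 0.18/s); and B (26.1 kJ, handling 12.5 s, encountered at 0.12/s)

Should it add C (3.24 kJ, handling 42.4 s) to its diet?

No

Intake rate on the current diet: R = (0.11×20 + 0.18×23.1 + 0.12×26.1) / (1 + 0.11×18.3 + 0.18×5.74 + 0.12×12.5) = 9.49/5.546 = 1.711 kJ/s.
C: E/h = 3.24/42.4 = 0.07642 kJ/s.
Since 0.07642 < R, time spent handling C is better spent searching.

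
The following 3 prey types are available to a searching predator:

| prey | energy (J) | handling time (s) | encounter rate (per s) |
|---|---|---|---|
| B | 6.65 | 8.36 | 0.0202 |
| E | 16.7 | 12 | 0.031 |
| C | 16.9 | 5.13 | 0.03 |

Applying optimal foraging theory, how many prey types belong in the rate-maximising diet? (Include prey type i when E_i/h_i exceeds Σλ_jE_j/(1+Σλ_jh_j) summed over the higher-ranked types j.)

3

E/h in descending order: C 3.29, E 1.39, B 0.795 J/s. The optimal diet is the largest prefix of this list for which every included type satisfies E_i/h_i > R on the types above it.
Rate on top 1: 0.4394. E: 1.39 > 0.4394 → include.
Rate on top 2: 0.6715. B: 0.795 > 0.6715 → include.
Optimal diet: C, E, B — 3 of 3 types.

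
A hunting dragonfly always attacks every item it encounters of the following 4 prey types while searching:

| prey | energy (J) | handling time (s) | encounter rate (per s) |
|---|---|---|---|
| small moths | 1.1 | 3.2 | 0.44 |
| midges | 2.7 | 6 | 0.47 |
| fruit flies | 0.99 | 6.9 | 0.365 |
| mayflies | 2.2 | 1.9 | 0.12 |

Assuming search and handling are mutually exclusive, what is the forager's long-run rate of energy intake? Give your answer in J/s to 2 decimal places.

0.30 J/s

R = Σλ_iE_i / (1 + Σλ_ih_i)
Numerator: 0.44×1.1 + 0.47×2.7 + 0.365×0.99 + 0.12×2.2 = 2.378
Denominator: 1 + 0.44×3.2 + 0.47×6 + 0.365×6.9 + 0.12×1.9 = 7.974
R = 2.378/7.974 = 0.2982 J/s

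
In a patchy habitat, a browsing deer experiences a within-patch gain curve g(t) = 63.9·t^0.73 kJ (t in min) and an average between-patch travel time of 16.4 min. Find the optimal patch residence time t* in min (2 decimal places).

44.34 min

By the marginal value theorem, leave when the instantaneous gain rate g'(t) equals the habitat-wide average g(t)/(T + t).
g'(t) = 0.73·63.9·t^-0.27. Setting 0.73·63.9·t^-0.27 = 63.9·t^0.73/(16.4+t) gives 0.73(16.4+t) = t, so 0.27·t = 0.73×16.4.
t* = 0.73×16.4/0.27 = 44.34 min.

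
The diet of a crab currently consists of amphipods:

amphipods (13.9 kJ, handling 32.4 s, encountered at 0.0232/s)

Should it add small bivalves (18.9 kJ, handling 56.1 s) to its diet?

Current rate: (0.0232×13.9)/(1 + 0.0232×32.4) = 0.1841 kJ/s.
small bivalves: E/h = 18.9/56.1 = 0.3369 kJ/s.
0.3369 > 0.1841, so adding small bivalves raises the average — include it.

Yes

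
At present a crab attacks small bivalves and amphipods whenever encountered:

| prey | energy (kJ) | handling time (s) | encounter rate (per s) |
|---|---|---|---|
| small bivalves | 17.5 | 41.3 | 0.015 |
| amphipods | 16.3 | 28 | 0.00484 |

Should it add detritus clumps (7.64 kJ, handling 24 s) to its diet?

Intake rate on the current diet: R = (0.015×17.5 + 0.00484×16.3) / (1 + 0.015×41.3 + 0.00484×28) = 0.3414/1.755 = 0.1945 kJ/s.
detritus clumps: E/h = 7.64/24 = 0.3183 kJ/s.
0.3183 > 0.1945, so adding detritus clumps raises the average — include it.

Yes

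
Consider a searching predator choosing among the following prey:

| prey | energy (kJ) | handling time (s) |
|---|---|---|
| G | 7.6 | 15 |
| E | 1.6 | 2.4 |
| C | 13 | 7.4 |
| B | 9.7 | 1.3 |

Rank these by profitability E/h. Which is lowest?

In descending order of E/h:
B: 9.7/1.3 = 7.46 kJ/s
C: 13/7.4 = 1.76 kJ/s
E: 1.6/2.4 = 0.667 kJ/s
G: 7.6/15 = 0.507 kJ/s

G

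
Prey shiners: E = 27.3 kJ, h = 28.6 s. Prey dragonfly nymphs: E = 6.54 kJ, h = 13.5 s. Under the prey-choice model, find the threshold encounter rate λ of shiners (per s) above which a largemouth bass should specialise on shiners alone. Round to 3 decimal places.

0.036 per s

At the threshold, the rate on shiners alone equals the profitability of dragonfly nymphs: λ·27.3/(1 + λ·28.6) = 6.54/13.5 = 0.4844.
Rearranging, λ(27.3 − 0.4844×28.6) = 0.4844, so λ = 0.4844/13.44 = 0.03603 per s.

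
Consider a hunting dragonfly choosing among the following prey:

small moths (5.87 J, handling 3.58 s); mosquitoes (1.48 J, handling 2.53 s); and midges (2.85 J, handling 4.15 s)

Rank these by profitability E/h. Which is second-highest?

midges

In descending order of E/h:
small moths: 5.87/3.58 = 1.64 J/s
midges: 2.85/4.15 = 0.687 J/s
mosquitoes: 1.48/2.53 = 0.585 J/s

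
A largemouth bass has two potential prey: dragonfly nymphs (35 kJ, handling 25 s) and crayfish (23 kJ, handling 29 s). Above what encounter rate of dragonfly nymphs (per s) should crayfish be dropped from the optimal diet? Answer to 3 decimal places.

At the threshold, the rate on dragonfly nymphs alone equals the profitability of crayfish: λ·35/(1 + λ·25) = 23/29 = 0.7931.
Rearranging, λ(35 − 0.7931×25) = 0.7931, so λ = 0.7931/15.17 = 0.05227 per s.

0.052 per s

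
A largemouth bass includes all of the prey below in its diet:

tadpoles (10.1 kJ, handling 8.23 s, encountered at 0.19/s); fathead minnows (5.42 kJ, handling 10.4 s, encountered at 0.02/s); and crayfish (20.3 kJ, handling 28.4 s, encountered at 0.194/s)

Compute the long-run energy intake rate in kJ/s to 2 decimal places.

R = (0.19×10.1 + 0.02×5.42 + 0.194×20.3) / (1 + 0.19×8.23 + 0.02×10.4 + 0.194×28.4) = 5.966/8.281 = 0.7204 kJ/s.

0.72 kJ/s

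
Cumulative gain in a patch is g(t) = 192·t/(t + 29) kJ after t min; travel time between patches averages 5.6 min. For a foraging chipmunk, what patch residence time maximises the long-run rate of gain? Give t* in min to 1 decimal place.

Optimal t* satisfies g'(t*) = g(t*)/(T + t*).
g'(t) = 192·29/(t + 29)². Setting 192·29/(t+29)² = 192t/[(t+29)(5.6+t)] gives 29(5.6+t) = t(t+29), so t² = 29×5.6 = 162.4.
t* = √162.4 = 12.74 min.

12.7 min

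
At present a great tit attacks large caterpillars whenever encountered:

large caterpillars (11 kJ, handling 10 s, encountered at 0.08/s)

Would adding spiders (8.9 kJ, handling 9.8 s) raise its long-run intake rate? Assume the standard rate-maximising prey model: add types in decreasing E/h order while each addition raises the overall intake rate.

Yes

On large caterpillars alone, R = ΣλE/(1+Σλh) = 0.88/1.8 = 0.4889 kJ/s.
spiders: E/h = 8.9/9.8 = 0.9082 kJ/s.
0.9082 > 0.4889, so adding spiders raises the average — include it.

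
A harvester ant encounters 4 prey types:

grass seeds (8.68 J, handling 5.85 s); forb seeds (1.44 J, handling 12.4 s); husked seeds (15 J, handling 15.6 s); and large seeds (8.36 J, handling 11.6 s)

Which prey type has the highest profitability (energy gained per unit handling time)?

In descending order of E/h:
grass seeds: 8.68/5.85 = 1.48 J/s
husked seeds: 15/15.6 = 0.962 J/s
large seeds: 8.36/11.6 = 0.721 J/s
forb seeds: 1.44/12.4 = 0.116 J/s

grass seeds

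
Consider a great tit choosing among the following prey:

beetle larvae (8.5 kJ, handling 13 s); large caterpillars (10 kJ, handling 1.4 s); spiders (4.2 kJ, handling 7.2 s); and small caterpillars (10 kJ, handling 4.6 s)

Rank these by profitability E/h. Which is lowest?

In descending order of E/h:
large caterpillars: 10/1.4 = 7.14 kJ/s
small caterpillars: 10/4.6 = 2.17 kJ/s
beetle larvae: 8.5/13 = 0.654 kJ/s
spiders: 4.2/7.2 = 0.583 kJ/s

spiders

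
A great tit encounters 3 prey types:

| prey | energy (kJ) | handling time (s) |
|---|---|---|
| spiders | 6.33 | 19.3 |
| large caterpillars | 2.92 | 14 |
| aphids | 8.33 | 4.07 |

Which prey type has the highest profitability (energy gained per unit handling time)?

aphids

Profitability E/h (kJ/s): spiders = 6.33/19.3 = 0.328, large caterpillars = 2.92/14 = 0.209, aphids = 8.33/4.07 = 2.05.
Ranked: aphids > spiders > large caterpillars.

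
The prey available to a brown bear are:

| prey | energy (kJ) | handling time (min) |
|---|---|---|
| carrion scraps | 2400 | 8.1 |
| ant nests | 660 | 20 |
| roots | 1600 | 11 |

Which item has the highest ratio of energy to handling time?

In descending order of E/h:
carrion scraps: 2400/8.1 = 296 kJ/min
roots: 1600/11 = 145 kJ/min
ant nests: 660/20 = 33 kJ/min

carrion scraps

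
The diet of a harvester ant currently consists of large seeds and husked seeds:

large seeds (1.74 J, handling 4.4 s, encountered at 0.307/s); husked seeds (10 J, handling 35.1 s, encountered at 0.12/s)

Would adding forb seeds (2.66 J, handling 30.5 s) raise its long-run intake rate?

On large seeds and husked seeds alone, R = ΣλE/(1+Σλh) = 1.734/6.563 = 0.2642 J/s.
Profitability of forb seeds: 2.66/30.5 = 0.08721 J/s.
Since 0.08721 < R, time spent handling forb seeds is better spent searching.

No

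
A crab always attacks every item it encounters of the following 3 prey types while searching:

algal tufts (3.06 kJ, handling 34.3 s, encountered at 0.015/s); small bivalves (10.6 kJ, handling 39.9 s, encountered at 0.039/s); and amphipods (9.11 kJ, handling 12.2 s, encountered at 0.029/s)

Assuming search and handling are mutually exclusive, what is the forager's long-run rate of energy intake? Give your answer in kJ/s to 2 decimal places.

0.21 kJ/s

R = Σλ_iE_i / (1 + Σλ_ih_i)
Numerator: 0.015×3.06 + 0.039×10.6 + 0.029×9.11 = 0.7235
Denominator: 1 + 0.015×34.3 + 0.039×39.9 + 0.029×12.2 = 3.424
R = 0.7235/3.424 = 0.2113 kJ/s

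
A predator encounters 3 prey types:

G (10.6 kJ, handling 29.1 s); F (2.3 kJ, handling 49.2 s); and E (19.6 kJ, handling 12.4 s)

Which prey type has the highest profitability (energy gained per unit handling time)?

Profitability E/h (kJ/s): G = 10.6/29.1 = 0.364, F = 2.3/49.2 = 0.0467, E = 19.6/12.4 = 1.58.
Ranked: E > G > F.

E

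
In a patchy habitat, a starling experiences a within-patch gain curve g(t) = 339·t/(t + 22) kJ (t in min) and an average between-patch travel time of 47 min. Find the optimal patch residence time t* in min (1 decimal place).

32.2 min

By the marginal value theorem, leave when the instantaneous gain rate g'(t) equals the habitat-wide average g(t)/(T + t).
g'(t) = 339·22/(t + 22)². Setting 339·22/(t+22)² = 339t/[(t+22)(47+t)] gives 22(47+t) = t(t+22), so t² = 22×47 = 1034.
t* = √1034 = 32.16 min.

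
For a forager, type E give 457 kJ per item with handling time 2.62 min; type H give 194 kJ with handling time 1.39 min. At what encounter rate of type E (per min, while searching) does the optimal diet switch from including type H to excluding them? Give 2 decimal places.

Drop type H once their profitability E₂/h₂ falls below the rate achievable on type E alone: E₂/h₂ = λE₁/(1 + λh₁).
Solve for λ: λE₁h₂ = E₂(1 + λh₁) → λ(E₁h₂ − E₂h₁) = E₂ → λ = E₂/(E₁h₂ − E₂h₁).
λ = 194/(457×1.39 − 194×2.62) = 194/126.9 = 1.528 per min.

1.53 per min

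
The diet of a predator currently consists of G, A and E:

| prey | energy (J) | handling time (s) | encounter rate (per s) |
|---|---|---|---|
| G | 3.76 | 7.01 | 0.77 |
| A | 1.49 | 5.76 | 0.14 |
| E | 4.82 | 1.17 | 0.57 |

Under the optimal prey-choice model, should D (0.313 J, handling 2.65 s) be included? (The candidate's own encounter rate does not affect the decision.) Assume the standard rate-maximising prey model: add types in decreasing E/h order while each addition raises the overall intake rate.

No

Intake rate on the current diet: R = (0.77×3.76 + 0.14×1.49 + 0.57×4.82) / (1 + 0.77×7.01 + 0.14×5.76 + 0.57×1.17) = 5.851/7.871 = 0.7434 J/s.
Profitability of D: 0.313/2.65 = 0.1181 J/s.
0.1181 < 0.7434, so adding D would lower the average — exclude it.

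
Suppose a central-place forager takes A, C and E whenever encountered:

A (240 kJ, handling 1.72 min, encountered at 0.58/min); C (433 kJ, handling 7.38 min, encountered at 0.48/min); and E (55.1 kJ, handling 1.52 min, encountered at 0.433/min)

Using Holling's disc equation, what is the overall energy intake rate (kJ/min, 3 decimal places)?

59.840 kJ/min

R = Σλ_iE_i / (1 + Σλ_ih_i)
Numerator: 0.58×240 + 0.48×433 + 0.433×55.1 = 370.9
Denominator: 1 + 0.58×1.72 + 0.48×7.38 + 0.433×1.52 = 6.198
R = 370.9/6.198 = 59.84 kJ/min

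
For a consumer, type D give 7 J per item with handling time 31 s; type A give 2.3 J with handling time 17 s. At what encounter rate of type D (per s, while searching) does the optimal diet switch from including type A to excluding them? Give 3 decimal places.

0.048 per s

At the threshold, the rate on type D alone equals the profitability of type A: λ·7/(1 + λ·31) = 2.3/17 = 0.1353.
Rearranging, λ(7 − 0.1353×31) = 0.1353, so λ = 0.1353/2.806 = 0.04822 per s.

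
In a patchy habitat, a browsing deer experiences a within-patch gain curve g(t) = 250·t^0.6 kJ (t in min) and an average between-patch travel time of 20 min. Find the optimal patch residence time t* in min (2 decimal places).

30.00 min

By the marginal value theorem, leave when the instantaneous gain rate g'(t) equals the habitat-wide average g(t)/(T + t).
g'(t) = 0.6·250·t^-0.4. Setting 0.6·250·t^-0.4 = 250·t^0.6/(20+t) gives 0.6(20+t) = t, so 0.40·t = 0.6×20.
t* = 0.6×20/0.40 = 30 min.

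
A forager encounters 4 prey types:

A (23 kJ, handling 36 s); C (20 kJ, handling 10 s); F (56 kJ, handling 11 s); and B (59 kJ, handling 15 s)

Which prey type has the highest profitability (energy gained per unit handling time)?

F

Profitability E/h (kJ/s): A = 23/36 = 0.639, C = 20/10 = 2, F = 56/11 = 5.09, B = 59/15 = 3.93.
Ranked: F > B > C > A.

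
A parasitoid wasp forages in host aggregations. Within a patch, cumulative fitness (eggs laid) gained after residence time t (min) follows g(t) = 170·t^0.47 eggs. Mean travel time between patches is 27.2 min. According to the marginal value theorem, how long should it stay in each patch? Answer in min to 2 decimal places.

24.12 min

By the marginal value theorem, leave when the instantaneous gain rate g'(t) equals the habitat-wide average g(t)/(T + t).
g'(t) = 0.47·170·t^-0.53. Setting 0.47·170·t^-0.53 = 170·t^0.47/(27.2+t) gives 0.47(27.2+t) = t, so 0.53·t = 0.47×27.2.
t* = 0.47×27.2/0.53 = 24.12 min.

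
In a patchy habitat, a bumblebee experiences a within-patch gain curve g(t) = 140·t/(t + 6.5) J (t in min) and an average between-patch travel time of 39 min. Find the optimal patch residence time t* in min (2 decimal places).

15.92 min

By the marginal value theorem, leave when the instantaneous gain rate g'(t) equals the habitat-wide average g(t)/(T + t).
g'(t) = 140·6.5/(t + 6.5)². Setting 140·6.5/(t+6.5)² = 140t/[(t+6.5)(39+t)] gives 6.5(39+t) = t(t+6.5), so t² = 6.5×39 = 253.5.
t* = √253.5 = 15.92 min.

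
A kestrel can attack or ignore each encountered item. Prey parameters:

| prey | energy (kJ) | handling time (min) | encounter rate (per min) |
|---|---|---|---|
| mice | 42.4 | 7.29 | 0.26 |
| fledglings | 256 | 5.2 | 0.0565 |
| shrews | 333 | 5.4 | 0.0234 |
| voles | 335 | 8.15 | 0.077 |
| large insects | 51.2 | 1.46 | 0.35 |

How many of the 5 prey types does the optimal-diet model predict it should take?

4

E/h in descending order: shrews 61.7, fledglings 49.2, voles 41.1, large insects 35.1, mice 5.82 kJ/min. The optimal diet is the largest prefix of this list for which every included type satisfies E_i/h_i > R on the types above it.
Rate on top 1: 6.918. fledglings: 49.2 > 6.918 → include.
Rate on top 2: 15.67. voles: 41.1 > 15.67 → include.
Rate on top 3: 23.47. large insects: 35.1 > 23.47 → include.
Rate on top 4: 25.78. mice: 5.82 < 25.78 → exclude; stop.
Optimal diet: shrews, fledglings, voles, large insects — 4 of 5 types.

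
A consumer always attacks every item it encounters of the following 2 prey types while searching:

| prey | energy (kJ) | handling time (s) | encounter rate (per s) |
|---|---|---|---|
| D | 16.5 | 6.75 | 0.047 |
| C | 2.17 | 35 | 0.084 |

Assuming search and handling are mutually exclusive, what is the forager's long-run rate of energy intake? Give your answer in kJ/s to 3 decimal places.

0.225 kJ/s

R = Σλ_iE_i / (1 + Σλ_ih_i)
Numerator: 0.047×16.5 + 0.084×2.17 = 0.9578
Denominator: 1 + 0.047×6.75 + 0.084×35 = 4.257
R = 0.9578/4.257 = 0.225 kJ/s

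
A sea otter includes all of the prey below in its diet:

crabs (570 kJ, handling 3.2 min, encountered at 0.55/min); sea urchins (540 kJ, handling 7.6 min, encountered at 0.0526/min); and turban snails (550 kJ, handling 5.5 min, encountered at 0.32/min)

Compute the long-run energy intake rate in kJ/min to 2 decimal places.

105.27 kJ/min

Energy encountered per unit search time: 0.55×570 + 0.0526×540 + 0.32×550 = 517.9 kJ/min.
Handling time per unit search time: 0.55×3.2 + 0.0526×7.6 + 0.32×5.5 = 3.92.
Rate = 517.9/(1 + 3.92) = 105.3 kJ/min.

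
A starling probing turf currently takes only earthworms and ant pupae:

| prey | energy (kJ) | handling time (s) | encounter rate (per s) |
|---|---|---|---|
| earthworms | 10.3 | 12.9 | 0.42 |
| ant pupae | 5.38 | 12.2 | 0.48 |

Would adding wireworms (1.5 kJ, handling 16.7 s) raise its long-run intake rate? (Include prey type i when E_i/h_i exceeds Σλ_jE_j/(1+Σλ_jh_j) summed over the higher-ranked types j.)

No

Intake rate on the current diet: R = (0.42×10.3 + 0.48×5.38) / (1 + 0.42×12.9 + 0.48×12.2) = 6.908/12.27 = 0.5628 kJ/s.
Profitability of wireworms: 1.5/16.7 = 0.08982 kJ/s.
Since 0.08982 < R, time spent handling wireworms is better spent searching.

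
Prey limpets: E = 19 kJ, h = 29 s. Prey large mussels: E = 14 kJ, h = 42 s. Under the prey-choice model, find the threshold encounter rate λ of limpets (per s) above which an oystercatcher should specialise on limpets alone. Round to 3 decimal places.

The zero-one rule: include large mussels iff E₂/h₂ > λE₁/(1+λh₁). Equality gives the switch point.
λE₁h₂ = E₂ + λE₂h₁ ⇒ λ = E₂/(E₁h₂ − E₂h₁) = 14/(798 − 406) = 0.03571 per s.

0.036 per s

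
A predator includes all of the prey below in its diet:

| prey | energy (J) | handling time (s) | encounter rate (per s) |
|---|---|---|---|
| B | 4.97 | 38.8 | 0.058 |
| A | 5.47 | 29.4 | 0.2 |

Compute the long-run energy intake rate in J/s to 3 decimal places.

0.151 J/s

R = (0.058×4.97 + 0.2×5.47) / (1 + 0.058×38.8 + 0.2×29.4) = 1.382/9.13 = 0.1514 J/s.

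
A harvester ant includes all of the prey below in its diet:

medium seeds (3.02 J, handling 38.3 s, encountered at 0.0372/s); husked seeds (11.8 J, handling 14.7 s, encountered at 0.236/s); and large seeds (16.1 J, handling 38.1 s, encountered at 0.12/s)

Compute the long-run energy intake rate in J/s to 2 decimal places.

0.46 J/s

Energy encountered per unit search time: 0.0372×3.02 + 0.236×11.8 + 0.12×16.1 = 4.829 J/s.
Handling time per unit search time: 0.0372×38.3 + 0.236×14.7 + 0.12×38.1 = 9.466.
Rate = 4.829/(1 + 9.466) = 0.4614 J/s.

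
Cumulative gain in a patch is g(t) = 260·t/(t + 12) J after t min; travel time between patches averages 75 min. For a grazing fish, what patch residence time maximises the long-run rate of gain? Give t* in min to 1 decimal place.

30.0 min

Maximise g(t)/(T+t): set derivative to zero → g'(t)(T+t) = g(t).
g'(t) = 260·12/(t + 12)². Setting 260·12/(t+12)² = 260t/[(t+12)(75+t)] gives 12(75+t) = t(t+12), so t² = 12×75 = 900.
t* = √900 = 30 min.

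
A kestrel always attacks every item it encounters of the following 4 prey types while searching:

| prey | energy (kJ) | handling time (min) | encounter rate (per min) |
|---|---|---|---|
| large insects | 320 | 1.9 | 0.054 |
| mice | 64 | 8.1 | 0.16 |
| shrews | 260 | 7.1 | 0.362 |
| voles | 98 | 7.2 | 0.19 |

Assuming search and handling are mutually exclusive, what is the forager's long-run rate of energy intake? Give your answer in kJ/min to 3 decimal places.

Energy encountered per unit search time: 0.054×320 + 0.16×64 + 0.362×260 + 0.19×98 = 140.3 kJ/min.
Handling time per unit search time: 0.054×1.9 + 0.16×8.1 + 0.362×7.1 + 0.19×7.2 = 5.337.
Rate = 140.3/(1 + 5.337) = 22.13 kJ/min.

22.134 kJ/min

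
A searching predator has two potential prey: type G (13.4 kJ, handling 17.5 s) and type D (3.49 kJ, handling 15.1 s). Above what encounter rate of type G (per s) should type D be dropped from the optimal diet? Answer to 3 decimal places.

The zero-one rule: include type D iff E₂/h₂ > λE₁/(1+λh₁). Equality gives the switch point.
λE₁h₂ = E₂ + λE₂h₁ ⇒ λ = E₂/(E₁h₂ − E₂h₁) = 3.49/(202.3 − 61.08) = 0.02471 per s.

0.025 per s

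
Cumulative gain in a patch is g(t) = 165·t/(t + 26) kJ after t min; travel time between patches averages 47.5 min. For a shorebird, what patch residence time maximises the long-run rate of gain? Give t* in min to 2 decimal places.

Optimal t* satisfies g'(t*) = g(t*)/(T + t*).
g'(t) = 165·26/(t + 26)². Setting 165·26/(t+26)² = 165t/[(t+26)(47.5+t)] gives 26(47.5+t) = t(t+26), so t² = 26×47.5 = 1235.
t* = √1235 = 35.14 min.

35.14 min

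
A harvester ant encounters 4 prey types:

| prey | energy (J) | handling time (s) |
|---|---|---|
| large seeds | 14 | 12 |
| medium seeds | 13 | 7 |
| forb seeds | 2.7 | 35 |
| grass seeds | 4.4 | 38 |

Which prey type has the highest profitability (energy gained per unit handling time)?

medium seeds

In descending order of E/h:
medium seeds: 13/7 = 1.86 J/s
large seeds: 14/12 = 1.17 J/s
grass seeds: 4.4/38 = 0.116 J/s
forb seeds: 2.7/35 = 0.0771 J/s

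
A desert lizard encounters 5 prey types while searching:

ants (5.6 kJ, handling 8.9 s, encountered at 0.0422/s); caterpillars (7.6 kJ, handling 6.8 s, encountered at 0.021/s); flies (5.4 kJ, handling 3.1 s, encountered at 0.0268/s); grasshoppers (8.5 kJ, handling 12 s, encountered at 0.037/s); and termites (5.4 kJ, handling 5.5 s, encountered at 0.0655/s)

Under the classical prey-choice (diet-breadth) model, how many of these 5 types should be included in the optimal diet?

5

Rank by E/h (kJ/s): flies 1.74, caterpillars 1.12, termites 0.982, grasshoppers 0.708, ants 0.629. Include each in turn until the next type's E/h falls below the running intake rate.
Rate on top 1: 0.1336. caterpillars: 1.12 > 0.1336 → include.
Rate on top 2: 0.2482. termites: 0.982 > 0.2482 → include.
Rate on top 3: 0.4149. grasshoppers: 0.708 > 0.4149 → include.
Rate on top 4: 0.479. ants: 0.629 > 0.479 → include.
Optimal diet: flies, caterpillars, termites, grasshoppers, ants — 5 of 5 types.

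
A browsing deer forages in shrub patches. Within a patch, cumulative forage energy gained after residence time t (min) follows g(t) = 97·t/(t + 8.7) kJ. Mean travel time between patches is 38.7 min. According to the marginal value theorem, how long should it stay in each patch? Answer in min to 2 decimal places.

18.35 min

Maximise g(t)/(T+t): set derivative to zero → g'(t)(T+t) = g(t).
g'(t) = 97·8.7/(t + 8.7)². Setting 97·8.7/(t+8.7)² = 97t/[(t+8.7)(38.7+t)] gives 8.7(38.7+t) = t(t+8.7), so t² = 8.7×38.7 = 336.7.
t* = √336.7 = 18.35 min.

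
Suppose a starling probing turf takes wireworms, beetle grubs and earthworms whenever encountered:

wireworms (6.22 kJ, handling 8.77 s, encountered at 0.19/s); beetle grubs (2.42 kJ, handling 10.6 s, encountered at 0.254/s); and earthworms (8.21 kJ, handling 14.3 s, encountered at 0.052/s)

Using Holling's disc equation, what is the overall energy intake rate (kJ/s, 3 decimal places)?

R = (0.19×6.22 + 0.254×2.42 + 0.052×8.21) / (1 + 0.19×8.77 + 0.254×10.6 + 0.052×14.3) = 2.223/6.102 = 0.3644 kJ/s.

0.364 kJ/s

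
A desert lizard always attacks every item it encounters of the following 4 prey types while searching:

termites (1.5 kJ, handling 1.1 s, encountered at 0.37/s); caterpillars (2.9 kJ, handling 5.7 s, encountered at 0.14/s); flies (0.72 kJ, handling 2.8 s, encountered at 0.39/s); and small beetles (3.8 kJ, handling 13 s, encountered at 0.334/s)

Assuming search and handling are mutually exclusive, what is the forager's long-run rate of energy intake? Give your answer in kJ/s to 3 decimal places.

0.329 kJ/s

R = Σλ_iE_i / (1 + Σλ_ih_i)
Numerator: 0.37×1.5 + 0.14×2.9 + 0.39×0.72 + 0.334×3.8 = 2.511
Denominator: 1 + 0.37×1.1 + 0.14×5.7 + 0.39×2.8 + 0.334×13 = 7.639
R = 2.511/7.639 = 0.3287 kJ/s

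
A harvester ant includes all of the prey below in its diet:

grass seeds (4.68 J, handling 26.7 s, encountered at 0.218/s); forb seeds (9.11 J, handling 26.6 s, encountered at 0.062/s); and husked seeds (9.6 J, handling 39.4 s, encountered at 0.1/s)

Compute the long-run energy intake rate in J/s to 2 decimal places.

0.21 J/s

R = (0.218×4.68 + 0.062×9.11 + 0.1×9.6) / (1 + 0.218×26.7 + 0.062×26.6 + 0.1×39.4) = 2.545/12.41 = 0.2051 J/s.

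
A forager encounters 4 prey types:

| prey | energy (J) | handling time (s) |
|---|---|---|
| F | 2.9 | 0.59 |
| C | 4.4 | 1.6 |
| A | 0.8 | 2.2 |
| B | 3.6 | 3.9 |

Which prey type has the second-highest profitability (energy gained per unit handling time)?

C

In descending order of E/h:
F: 2.9/0.59 = 4.92 J/s
C: 4.4/1.6 = 2.75 J/s
B: 3.6/3.9 = 0.923 J/s
A: 0.8/2.2 = 0.364 J/s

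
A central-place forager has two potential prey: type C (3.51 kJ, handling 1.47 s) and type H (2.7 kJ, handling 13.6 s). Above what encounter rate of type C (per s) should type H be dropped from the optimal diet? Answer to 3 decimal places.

At the threshold, the rate on type C alone equals the profitability of type H: λ·3.51/(1 + λ·1.47) = 2.7/13.6 = 0.1985.
Rearranging, λ(3.51 − 0.1985×1.47) = 0.1985, so λ = 0.1985/3.218 = 0.06169 per s.

0.062 per s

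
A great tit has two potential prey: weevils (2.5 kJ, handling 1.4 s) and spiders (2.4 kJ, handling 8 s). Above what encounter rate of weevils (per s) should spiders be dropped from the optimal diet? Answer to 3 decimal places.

Drop spiders once their profitability E₂/h₂ falls below the rate achievable on weevils alone: E₂/h₂ = λE₁/(1 + λh₁).
Solve for λ: λE₁h₂ = E₂(1 + λh₁) → λ(E₁h₂ − E₂h₁) = E₂ → λ = E₂/(E₁h₂ − E₂h₁).
λ = 2.4/(2.5×8 − 2.4×1.4) = 2.4/16.64 = 0.1442 per s.

0.144 per s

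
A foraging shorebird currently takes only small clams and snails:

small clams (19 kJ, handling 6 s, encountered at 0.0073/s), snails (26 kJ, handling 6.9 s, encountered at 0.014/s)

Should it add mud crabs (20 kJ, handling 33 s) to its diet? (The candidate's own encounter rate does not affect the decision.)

On small clams and snails alone, R = ΣλE/(1+Σλh) = 0.5027/1.14 = 0.4408 kJ/s.
mud crabs: E/h = 20/33 = 0.6061 kJ/s.
Since 0.6061 > R, including mud crabs increases the long-run rate.

Yes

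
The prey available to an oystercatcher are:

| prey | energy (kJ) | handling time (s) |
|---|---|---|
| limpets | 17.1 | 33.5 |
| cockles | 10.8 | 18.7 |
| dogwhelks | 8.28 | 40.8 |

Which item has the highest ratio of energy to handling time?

In descending order of E/h:
cockles: 10.8/18.7 = 0.578 kJ/s
limpets: 17.1/33.5 = 0.51 kJ/s
dogwhelks: 8.28/40.8 = 0.203 kJ/s

cockles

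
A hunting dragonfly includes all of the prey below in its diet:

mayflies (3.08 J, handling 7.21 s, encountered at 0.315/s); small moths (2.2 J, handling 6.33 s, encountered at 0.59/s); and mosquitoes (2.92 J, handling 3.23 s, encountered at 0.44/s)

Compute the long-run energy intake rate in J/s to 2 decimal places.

R = (0.315×3.08 + 0.59×2.2 + 0.44×2.92) / (1 + 0.315×7.21 + 0.59×6.33 + 0.44×3.23) = 3.553/8.427 = 0.4216 J/s.

0.42 J/s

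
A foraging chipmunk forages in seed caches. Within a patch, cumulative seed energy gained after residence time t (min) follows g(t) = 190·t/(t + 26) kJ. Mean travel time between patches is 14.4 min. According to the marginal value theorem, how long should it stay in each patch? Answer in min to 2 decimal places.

Maximise g(t)/(T+t): set derivative to zero → g'(t)(T+t) = g(t).
g'(t) = 190·26/(t + 26)². Setting 190·26/(t+26)² = 190t/[(t+26)(14.4+t)] gives 26(14.4+t) = t(t+26), so t² = 26×14.4 = 374.4.
t* = √374.4 = 19.35 min.

19.35 min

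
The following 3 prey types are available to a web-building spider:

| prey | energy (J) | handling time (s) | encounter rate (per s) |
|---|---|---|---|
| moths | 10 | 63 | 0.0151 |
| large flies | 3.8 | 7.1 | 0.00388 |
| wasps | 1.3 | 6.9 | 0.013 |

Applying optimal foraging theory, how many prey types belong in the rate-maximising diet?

Rank by E/h (J/s): large flies 0.535, wasps 0.188, moths 0.159. Include each in turn until the next type's E/h falls below the running intake rate.
Rate on top 1: 0.01435. wasps: 0.188 > 0.01435 → include.
Rate on top 2: 0.02832. moths: 0.159 > 0.02832 → include.
Optimal diet: large flies, wasps, moths — 3 of 3 types.

3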